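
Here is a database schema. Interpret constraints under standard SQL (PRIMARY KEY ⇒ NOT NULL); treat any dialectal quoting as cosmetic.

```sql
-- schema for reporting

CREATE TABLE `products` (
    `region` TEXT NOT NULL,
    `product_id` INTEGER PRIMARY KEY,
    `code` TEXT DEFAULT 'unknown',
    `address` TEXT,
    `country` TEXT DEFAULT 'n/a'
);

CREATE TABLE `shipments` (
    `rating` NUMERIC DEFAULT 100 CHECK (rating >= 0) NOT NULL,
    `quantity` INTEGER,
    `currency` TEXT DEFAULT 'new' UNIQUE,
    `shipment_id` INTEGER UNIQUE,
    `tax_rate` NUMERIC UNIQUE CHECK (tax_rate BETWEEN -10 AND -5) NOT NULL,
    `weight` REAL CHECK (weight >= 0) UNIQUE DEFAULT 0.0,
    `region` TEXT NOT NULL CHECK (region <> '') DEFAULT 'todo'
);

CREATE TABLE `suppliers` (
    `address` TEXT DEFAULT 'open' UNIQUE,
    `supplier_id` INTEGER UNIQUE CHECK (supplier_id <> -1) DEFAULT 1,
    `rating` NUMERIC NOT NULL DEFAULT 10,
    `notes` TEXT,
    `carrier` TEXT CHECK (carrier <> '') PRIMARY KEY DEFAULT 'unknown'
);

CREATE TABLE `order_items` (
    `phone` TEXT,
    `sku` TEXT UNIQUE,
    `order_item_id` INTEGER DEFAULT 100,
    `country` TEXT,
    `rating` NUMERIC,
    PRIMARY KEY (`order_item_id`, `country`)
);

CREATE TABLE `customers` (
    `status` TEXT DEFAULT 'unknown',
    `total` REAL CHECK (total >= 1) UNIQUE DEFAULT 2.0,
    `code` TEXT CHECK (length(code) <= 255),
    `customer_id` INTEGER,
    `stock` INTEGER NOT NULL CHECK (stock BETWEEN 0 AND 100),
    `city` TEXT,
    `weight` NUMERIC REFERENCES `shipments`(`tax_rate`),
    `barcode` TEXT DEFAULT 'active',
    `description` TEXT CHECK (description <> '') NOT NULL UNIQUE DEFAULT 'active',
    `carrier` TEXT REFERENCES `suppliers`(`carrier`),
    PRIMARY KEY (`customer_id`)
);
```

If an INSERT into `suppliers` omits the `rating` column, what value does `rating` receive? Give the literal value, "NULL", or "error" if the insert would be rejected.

10

rating has an explicit DEFAULT 10.
When the column is omitted from an INSERT, that default is used.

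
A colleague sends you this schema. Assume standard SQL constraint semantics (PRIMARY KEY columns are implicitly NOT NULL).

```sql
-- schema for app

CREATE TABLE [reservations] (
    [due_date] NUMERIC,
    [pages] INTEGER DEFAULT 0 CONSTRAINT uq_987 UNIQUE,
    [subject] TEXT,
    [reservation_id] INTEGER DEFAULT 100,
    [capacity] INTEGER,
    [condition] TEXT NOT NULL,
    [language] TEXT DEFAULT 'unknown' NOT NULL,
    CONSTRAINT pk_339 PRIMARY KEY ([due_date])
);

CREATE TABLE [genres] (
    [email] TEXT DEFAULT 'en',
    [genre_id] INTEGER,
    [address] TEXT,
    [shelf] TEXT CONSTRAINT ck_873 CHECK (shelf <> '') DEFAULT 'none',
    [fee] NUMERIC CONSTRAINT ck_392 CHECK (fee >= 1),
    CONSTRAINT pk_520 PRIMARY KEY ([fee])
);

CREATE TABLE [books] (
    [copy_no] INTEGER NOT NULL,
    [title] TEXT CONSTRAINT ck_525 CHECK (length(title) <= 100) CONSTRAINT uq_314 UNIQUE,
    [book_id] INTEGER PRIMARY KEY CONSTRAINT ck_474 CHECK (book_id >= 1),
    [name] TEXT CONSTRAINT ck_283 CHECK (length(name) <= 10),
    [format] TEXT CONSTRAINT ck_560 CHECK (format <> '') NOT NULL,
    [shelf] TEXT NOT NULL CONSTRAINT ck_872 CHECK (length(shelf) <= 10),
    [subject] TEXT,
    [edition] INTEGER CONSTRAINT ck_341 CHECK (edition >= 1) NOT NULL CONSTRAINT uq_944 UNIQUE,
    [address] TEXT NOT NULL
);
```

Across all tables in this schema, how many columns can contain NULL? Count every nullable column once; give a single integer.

11

reservations: 4 nullable (pages, subject, reservation_id, capacity — PK (due_date) and explicit NOT NULL columns excluded).
genres: 4 nullable (email, genre_id, address, shelf — PK (fee) and explicit NOT NULL columns excluded).
books: 3 nullable (title, name, subject — PK (book_id) and explicit NOT NULL columns excluded).
Total: 4 + 4 + 3 = 11.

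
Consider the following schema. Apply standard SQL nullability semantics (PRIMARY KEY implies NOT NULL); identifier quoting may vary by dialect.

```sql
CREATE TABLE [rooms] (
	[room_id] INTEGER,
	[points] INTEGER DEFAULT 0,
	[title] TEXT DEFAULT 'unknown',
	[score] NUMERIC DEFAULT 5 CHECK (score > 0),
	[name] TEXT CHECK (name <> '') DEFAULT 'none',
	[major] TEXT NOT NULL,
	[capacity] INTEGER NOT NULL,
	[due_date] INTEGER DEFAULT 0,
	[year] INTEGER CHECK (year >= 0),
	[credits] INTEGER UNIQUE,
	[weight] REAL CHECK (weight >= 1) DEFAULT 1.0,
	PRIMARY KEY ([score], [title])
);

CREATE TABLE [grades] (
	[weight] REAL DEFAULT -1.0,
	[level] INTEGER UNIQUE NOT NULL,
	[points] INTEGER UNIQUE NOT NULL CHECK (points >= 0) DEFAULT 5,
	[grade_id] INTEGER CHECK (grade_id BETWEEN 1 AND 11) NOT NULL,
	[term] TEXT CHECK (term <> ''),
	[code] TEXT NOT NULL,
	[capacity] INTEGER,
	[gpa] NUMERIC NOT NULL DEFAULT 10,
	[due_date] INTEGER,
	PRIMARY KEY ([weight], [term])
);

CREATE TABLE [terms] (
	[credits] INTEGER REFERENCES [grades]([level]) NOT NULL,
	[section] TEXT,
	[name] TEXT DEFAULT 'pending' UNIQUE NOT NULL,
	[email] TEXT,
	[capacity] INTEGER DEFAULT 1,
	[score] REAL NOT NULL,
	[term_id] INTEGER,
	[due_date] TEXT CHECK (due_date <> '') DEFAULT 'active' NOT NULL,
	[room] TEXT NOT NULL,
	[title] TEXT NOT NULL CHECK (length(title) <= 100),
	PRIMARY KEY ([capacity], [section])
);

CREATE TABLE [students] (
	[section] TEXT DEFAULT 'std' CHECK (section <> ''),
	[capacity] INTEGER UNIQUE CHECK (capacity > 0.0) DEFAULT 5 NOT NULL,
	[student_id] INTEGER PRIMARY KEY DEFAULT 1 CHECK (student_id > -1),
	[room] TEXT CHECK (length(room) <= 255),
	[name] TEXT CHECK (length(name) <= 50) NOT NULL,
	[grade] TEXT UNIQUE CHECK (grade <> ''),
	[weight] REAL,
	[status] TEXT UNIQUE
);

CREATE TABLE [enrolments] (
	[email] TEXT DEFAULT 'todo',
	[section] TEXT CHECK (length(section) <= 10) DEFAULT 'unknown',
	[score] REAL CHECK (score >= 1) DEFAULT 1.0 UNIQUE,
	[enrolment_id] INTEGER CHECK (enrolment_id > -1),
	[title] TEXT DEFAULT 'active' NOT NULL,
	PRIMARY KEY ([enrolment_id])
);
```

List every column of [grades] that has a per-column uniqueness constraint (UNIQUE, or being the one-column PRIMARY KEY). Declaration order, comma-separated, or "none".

level, points

- weight: part of a composite PRIMARY KEY — only the tuple is unique, not this column on its own.
- level: declared UNIQUE → unique.
- points: declared UNIQUE → unique.
- grade_id: no UNIQUE or single-column PK constraint.
- term: part of a composite PRIMARY KEY — only the tuple is unique, not this column on its own.
- code: no UNIQUE or single-column PK constraint.
- capacity: no UNIQUE or single-column PK constraint.
- gpa: no UNIQUE or single-column PK constraint.
- due_date: no UNIQUE or single-column PK constraint.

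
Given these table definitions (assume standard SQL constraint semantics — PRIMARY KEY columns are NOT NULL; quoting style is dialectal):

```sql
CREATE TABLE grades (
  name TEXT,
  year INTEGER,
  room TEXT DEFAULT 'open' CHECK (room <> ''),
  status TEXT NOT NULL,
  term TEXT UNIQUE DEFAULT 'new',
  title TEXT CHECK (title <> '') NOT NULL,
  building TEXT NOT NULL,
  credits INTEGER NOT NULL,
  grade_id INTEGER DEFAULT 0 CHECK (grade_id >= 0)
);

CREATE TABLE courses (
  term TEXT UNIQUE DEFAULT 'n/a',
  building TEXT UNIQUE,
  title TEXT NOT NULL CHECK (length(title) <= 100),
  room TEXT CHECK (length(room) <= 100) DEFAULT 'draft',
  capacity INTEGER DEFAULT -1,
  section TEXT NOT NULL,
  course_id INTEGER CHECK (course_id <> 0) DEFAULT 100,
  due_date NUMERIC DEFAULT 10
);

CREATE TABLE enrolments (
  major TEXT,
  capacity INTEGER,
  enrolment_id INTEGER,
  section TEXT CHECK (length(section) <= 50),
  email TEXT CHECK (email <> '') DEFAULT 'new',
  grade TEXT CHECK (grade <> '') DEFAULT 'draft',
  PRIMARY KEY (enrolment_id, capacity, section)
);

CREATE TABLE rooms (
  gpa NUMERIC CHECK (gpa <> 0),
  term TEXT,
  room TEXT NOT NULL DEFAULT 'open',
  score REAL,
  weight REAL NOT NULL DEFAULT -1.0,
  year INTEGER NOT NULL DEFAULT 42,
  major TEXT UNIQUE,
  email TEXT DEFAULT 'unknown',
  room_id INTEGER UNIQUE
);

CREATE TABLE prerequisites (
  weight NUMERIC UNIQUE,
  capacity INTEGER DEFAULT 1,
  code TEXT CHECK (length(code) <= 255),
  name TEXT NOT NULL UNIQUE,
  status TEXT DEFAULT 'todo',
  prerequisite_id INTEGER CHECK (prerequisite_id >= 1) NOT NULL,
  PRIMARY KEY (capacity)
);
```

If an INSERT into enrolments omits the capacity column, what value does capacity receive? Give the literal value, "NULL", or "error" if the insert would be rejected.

error

capacity has no DEFAULT clause.
Omitting it would insert NULL, but it is part of the PRIMARY KEY, so the INSERT fails.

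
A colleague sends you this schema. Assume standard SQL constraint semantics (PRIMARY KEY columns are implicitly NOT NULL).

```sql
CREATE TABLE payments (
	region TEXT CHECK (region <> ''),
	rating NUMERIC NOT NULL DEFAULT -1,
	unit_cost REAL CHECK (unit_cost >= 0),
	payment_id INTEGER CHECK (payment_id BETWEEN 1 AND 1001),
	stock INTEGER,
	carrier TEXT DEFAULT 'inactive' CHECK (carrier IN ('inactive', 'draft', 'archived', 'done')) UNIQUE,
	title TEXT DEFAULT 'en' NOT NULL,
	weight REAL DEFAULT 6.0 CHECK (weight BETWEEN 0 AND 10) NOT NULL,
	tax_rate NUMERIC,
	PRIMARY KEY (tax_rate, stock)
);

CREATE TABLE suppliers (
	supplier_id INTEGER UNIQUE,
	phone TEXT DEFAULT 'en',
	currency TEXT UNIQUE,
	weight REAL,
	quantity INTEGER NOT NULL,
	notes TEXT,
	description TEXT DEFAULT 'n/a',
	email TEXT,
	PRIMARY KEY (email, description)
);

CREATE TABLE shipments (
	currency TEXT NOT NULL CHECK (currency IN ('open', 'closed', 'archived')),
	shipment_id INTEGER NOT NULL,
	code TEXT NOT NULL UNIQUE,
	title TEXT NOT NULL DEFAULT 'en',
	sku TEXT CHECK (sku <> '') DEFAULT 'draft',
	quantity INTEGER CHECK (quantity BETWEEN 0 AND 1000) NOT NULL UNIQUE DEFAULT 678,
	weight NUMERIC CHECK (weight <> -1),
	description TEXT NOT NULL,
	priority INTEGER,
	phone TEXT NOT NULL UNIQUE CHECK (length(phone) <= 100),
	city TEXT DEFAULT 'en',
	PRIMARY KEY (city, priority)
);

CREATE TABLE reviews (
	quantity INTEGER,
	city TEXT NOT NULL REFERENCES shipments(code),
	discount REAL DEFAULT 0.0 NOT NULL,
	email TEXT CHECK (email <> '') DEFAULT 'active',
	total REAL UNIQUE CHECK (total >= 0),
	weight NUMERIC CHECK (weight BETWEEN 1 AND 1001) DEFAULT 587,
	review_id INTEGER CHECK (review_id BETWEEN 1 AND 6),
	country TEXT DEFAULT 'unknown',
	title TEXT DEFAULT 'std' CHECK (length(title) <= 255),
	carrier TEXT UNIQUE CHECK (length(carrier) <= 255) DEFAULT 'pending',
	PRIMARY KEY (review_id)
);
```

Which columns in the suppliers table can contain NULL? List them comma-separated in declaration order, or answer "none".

supplier_id, phone, currency, weight, notes

- supplier_id: UNIQUE does not imply NOT NULL → nullable.
- phone: DEFAULT only fills an omitted column; an explicit NULL is still allowed → nullable.
- currency: UNIQUE does not imply NOT NULL → nullable.
- weight: no NOT NULL constraint applies → nullable.
- quantity: declared NOT NULL → not nullable.
- notes: no NOT NULL constraint applies → nullable.
- description: part of the PRIMARY KEY, which implies NOT NULL → not nullable.
- email: part of the PRIMARY KEY, which implies NOT NULL → not nullable.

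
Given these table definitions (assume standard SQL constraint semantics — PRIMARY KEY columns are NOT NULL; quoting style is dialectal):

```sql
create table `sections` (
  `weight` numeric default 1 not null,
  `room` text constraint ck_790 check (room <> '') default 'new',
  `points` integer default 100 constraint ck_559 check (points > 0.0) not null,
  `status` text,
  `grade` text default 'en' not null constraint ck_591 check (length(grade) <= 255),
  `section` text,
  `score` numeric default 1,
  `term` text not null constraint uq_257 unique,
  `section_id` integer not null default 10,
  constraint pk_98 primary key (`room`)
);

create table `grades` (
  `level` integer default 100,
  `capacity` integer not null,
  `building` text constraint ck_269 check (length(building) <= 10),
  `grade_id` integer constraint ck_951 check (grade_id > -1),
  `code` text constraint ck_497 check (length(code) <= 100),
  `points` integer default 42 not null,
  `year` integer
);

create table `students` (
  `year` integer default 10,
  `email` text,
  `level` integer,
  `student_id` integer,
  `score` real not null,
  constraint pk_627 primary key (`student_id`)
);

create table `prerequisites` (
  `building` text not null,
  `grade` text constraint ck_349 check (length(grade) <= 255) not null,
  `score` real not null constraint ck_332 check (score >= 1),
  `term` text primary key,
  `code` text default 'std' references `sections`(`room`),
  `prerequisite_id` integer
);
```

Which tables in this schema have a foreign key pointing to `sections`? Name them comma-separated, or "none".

- prerequisites.code references sections(room).

prerequisites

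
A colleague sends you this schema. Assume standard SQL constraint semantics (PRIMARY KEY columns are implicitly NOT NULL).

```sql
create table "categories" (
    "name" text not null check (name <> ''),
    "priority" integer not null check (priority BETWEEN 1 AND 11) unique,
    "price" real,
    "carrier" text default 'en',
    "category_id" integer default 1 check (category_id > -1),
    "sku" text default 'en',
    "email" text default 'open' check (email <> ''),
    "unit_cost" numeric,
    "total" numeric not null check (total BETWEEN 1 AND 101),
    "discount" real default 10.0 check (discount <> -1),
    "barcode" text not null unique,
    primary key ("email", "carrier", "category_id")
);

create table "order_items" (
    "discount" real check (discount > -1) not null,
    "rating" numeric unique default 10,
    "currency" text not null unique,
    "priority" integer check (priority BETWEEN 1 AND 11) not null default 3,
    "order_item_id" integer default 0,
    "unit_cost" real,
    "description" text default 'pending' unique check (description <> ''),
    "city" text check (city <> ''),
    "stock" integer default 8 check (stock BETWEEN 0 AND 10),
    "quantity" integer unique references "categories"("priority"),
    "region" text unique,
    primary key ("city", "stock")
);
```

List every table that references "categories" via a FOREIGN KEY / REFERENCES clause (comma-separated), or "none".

- order_items.quantity references categories(priority).

order_items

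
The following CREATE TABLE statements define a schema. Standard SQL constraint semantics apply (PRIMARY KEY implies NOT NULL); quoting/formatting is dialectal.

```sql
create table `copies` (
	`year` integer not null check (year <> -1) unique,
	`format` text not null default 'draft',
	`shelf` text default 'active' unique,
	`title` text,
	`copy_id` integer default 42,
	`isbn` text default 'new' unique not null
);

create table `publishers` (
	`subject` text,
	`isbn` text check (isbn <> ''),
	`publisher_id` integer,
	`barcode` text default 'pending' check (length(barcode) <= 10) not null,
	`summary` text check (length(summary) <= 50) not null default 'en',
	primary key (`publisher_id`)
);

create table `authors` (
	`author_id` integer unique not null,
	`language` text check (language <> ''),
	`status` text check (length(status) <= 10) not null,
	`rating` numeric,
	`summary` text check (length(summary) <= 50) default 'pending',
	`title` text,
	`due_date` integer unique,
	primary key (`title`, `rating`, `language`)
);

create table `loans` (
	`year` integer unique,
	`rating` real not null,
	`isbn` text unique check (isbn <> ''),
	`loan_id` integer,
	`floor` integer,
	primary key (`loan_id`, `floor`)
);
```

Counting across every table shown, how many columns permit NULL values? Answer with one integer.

copies: 3 nullable (shelf, title, copy_id — PK none and explicit NOT NULL columns excluded).
publishers: 2 nullable (subject, isbn — PK (publisher_id) and explicit NOT NULL columns excluded).
authors: 2 nullable (summary, due_date — PK (title, rating, language) and explicit NOT NULL columns excluded).
loans: 2 nullable (year, isbn — PK (loan_id, floor) and explicit NOT NULL columns excluded).
Total: 3 + 2 + 2 + 2 = 9.

9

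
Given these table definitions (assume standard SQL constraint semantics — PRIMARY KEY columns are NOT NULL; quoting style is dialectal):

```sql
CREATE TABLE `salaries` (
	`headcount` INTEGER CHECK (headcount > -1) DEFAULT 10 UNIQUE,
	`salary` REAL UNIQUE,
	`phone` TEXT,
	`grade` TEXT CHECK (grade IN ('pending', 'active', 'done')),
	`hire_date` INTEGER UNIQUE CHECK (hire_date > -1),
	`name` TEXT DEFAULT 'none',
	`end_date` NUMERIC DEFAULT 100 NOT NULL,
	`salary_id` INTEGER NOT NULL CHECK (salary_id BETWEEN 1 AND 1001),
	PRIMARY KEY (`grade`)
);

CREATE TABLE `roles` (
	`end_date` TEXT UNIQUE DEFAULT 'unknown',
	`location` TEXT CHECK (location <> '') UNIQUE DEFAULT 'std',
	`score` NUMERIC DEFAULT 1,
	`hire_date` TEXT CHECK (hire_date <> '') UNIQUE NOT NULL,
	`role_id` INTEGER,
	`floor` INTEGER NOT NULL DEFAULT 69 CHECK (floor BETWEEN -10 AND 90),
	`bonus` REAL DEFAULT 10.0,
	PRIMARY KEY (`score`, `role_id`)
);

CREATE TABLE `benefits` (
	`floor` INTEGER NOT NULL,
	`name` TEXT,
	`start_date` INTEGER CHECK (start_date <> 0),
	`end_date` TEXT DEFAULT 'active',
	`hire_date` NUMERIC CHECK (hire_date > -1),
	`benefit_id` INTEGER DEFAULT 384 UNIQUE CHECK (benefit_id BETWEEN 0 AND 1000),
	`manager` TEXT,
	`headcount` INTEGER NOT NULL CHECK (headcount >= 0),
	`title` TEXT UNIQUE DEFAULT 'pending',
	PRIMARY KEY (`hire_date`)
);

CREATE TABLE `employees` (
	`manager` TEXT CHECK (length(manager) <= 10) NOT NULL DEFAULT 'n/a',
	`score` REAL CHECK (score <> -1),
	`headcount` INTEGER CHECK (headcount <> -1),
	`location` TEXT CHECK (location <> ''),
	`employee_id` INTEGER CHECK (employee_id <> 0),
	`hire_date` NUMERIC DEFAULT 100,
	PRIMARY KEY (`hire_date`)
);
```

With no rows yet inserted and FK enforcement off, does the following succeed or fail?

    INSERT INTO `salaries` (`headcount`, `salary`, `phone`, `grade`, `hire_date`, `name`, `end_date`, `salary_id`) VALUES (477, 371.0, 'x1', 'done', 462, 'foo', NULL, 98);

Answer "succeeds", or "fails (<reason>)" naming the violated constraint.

end_date is explicitly set to NULL, but end_date is declared NOT NULL.

fails (NOT NULL on end_date)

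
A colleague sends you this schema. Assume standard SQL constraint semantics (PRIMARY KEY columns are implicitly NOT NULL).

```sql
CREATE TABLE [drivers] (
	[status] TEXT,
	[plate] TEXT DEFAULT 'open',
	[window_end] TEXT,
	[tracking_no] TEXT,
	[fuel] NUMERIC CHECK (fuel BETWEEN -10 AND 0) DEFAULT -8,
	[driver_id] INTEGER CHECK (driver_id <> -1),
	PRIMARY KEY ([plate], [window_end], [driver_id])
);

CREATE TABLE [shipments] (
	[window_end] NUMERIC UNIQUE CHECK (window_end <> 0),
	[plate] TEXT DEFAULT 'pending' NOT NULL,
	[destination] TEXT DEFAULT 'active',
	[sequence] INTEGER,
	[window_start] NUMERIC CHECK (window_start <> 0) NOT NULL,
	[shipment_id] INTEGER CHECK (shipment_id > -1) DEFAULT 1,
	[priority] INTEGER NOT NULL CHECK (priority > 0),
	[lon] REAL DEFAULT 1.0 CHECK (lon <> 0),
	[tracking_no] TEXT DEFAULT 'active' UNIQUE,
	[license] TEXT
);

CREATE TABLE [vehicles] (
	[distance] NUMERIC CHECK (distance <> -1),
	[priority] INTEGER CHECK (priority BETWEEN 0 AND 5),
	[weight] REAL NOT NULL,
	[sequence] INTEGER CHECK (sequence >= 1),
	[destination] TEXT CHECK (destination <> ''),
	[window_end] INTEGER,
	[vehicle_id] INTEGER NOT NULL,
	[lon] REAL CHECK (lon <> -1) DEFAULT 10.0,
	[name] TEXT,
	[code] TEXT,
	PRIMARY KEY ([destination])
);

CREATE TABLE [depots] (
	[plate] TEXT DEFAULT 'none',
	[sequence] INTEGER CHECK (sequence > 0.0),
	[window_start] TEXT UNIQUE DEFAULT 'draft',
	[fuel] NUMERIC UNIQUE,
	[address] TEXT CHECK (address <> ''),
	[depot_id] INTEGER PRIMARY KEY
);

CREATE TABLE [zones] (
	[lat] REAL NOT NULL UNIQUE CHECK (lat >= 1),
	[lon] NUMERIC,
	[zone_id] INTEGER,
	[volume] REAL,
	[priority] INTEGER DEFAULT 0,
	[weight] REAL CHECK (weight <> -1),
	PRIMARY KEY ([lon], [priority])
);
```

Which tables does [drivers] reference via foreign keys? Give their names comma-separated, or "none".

No column in drivers has a REFERENCES clause.

none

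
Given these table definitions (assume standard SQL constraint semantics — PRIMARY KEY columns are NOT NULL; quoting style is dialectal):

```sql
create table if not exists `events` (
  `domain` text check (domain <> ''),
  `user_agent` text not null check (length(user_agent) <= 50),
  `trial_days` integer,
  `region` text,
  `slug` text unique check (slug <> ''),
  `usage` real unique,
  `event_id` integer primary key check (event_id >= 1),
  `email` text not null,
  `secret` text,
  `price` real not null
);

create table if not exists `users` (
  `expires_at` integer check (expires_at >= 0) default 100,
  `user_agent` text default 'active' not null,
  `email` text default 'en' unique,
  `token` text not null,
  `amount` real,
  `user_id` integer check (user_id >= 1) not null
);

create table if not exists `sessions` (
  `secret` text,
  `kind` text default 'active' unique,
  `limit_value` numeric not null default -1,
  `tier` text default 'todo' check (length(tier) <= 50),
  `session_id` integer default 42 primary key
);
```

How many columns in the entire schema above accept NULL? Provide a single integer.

events: 6 nullable (domain, trial_days, region, slug, usage, secret — PK (event_id) and explicit NOT NULL columns excluded).
users: 3 nullable (expires_at, email, amount — PK none and explicit NOT NULL columns excluded).
sessions: 3 nullable (secret, kind, tier — PK (session_id) and explicit NOT NULL columns excluded).
Total: 6 + 3 + 3 = 12.

12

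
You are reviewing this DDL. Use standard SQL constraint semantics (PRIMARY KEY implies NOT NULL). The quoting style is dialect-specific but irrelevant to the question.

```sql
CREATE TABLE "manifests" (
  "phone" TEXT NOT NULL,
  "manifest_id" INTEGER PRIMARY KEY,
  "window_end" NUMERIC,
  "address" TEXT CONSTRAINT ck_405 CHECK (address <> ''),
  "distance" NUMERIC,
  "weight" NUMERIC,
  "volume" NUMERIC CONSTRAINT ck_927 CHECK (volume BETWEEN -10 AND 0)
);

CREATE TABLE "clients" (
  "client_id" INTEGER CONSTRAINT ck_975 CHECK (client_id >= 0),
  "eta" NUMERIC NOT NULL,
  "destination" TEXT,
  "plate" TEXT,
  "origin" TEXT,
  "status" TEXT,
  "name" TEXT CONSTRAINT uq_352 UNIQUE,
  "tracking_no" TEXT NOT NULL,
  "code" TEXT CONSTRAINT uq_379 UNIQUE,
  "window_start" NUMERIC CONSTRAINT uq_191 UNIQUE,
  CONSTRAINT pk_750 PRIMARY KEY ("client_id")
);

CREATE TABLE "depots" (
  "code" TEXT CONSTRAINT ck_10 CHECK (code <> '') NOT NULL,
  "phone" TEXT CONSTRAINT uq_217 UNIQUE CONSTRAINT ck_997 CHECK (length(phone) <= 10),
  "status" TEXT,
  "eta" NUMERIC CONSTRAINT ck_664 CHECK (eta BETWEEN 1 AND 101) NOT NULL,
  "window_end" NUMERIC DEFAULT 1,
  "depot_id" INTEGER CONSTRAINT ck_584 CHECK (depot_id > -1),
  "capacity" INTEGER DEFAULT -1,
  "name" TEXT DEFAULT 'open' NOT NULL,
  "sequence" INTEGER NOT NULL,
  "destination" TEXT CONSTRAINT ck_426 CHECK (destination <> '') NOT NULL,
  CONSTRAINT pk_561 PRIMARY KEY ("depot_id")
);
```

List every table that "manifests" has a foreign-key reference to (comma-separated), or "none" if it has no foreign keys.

No column in manifests has a REFERENCES clause.

none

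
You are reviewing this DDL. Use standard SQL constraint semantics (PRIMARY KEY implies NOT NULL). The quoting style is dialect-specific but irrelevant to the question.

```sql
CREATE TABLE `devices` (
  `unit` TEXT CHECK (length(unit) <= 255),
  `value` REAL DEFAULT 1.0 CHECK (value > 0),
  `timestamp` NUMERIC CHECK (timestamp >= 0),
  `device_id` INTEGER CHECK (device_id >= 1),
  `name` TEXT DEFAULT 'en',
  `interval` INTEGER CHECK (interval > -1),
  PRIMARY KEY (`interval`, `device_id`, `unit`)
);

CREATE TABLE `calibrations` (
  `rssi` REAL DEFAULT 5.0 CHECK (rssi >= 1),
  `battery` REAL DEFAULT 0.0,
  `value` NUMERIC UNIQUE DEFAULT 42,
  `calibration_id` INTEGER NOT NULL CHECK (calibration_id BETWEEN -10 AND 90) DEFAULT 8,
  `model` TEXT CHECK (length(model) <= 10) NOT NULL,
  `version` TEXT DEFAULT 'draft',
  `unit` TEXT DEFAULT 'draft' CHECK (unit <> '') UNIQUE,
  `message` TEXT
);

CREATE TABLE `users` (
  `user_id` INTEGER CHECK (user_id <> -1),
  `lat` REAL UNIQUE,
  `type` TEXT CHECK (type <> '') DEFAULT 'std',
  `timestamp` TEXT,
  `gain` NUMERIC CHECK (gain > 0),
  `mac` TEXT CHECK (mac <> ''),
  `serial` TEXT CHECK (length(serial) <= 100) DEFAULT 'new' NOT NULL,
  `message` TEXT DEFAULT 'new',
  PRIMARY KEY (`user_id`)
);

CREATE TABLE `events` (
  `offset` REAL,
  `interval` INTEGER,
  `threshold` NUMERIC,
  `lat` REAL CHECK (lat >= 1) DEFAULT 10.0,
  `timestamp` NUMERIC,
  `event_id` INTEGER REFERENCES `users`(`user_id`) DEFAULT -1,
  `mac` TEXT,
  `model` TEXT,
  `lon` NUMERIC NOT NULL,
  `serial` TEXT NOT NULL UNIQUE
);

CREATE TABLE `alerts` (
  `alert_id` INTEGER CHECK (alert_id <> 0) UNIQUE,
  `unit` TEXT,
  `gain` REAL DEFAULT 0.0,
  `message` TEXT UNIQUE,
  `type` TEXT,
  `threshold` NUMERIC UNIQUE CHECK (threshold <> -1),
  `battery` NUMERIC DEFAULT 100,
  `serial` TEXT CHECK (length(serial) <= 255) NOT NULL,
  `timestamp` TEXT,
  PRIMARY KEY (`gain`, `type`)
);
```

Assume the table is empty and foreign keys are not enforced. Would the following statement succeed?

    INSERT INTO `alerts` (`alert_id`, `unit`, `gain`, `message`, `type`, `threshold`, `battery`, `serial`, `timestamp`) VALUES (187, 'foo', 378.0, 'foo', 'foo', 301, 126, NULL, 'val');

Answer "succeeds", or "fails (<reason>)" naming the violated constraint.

fails (NOT NULL on serial)

serial is explicitly set to NULL, but serial is declared NOT NULL.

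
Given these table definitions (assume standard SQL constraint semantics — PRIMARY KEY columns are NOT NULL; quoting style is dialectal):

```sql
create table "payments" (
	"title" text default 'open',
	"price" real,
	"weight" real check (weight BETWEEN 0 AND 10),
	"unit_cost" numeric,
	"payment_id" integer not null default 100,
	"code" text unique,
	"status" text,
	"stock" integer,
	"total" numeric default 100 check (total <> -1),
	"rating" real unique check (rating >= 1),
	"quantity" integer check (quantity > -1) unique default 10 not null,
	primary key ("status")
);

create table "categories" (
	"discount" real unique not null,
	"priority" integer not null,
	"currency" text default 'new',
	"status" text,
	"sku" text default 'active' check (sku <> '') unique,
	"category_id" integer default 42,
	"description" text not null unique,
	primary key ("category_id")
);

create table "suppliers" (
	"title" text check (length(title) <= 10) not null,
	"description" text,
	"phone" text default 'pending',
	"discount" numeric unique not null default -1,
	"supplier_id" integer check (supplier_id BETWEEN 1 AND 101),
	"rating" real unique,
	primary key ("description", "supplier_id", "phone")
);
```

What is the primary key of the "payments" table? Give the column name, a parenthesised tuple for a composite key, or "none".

status is declared PRIMARY KEY as a table-level PRIMARY KEY clause.

status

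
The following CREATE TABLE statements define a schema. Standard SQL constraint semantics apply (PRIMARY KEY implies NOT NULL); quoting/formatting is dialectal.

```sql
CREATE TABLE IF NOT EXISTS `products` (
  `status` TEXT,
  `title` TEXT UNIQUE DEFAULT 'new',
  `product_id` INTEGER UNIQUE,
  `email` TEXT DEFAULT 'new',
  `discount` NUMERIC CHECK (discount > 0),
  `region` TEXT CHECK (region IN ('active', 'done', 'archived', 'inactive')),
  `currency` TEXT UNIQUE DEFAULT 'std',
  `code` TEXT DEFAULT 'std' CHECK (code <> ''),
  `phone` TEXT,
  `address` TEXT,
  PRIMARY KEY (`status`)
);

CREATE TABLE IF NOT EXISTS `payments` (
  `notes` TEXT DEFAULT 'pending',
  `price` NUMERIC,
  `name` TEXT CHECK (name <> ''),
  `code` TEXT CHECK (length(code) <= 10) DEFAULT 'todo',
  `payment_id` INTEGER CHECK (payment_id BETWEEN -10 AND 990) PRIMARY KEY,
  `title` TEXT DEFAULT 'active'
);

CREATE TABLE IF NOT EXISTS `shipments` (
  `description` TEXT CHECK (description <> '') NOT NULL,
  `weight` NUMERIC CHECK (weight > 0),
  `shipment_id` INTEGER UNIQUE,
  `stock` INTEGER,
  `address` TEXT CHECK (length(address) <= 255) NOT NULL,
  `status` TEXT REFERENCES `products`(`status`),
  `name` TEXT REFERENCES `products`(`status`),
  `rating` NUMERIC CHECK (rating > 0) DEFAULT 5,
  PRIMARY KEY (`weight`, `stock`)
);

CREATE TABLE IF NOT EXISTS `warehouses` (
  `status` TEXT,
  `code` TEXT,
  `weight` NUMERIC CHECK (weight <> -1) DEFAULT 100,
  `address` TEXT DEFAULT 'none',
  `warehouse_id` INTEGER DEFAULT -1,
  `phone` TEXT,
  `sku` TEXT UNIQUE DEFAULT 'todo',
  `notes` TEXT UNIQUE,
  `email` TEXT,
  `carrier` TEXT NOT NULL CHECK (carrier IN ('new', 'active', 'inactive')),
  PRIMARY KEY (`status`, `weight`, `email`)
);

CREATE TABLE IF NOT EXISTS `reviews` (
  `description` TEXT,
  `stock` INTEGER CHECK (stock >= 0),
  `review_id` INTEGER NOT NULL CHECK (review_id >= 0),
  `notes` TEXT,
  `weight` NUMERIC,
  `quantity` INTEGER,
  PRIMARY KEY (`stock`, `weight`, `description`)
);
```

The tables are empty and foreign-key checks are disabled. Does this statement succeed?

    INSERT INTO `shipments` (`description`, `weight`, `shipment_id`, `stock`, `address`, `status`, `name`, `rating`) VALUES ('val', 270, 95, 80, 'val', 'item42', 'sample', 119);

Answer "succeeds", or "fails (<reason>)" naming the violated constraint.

NOT NULL columns: address is supplied; description is supplied; stock is supplied; weight is supplied.
CHECK constraints: 'val' satisfies (description <> ''); 270 satisfies (weight > 0); 'val' satisfies (length(address) <= 255); 119 satisfies (rating > 0).
No constraint is violated.

succeeds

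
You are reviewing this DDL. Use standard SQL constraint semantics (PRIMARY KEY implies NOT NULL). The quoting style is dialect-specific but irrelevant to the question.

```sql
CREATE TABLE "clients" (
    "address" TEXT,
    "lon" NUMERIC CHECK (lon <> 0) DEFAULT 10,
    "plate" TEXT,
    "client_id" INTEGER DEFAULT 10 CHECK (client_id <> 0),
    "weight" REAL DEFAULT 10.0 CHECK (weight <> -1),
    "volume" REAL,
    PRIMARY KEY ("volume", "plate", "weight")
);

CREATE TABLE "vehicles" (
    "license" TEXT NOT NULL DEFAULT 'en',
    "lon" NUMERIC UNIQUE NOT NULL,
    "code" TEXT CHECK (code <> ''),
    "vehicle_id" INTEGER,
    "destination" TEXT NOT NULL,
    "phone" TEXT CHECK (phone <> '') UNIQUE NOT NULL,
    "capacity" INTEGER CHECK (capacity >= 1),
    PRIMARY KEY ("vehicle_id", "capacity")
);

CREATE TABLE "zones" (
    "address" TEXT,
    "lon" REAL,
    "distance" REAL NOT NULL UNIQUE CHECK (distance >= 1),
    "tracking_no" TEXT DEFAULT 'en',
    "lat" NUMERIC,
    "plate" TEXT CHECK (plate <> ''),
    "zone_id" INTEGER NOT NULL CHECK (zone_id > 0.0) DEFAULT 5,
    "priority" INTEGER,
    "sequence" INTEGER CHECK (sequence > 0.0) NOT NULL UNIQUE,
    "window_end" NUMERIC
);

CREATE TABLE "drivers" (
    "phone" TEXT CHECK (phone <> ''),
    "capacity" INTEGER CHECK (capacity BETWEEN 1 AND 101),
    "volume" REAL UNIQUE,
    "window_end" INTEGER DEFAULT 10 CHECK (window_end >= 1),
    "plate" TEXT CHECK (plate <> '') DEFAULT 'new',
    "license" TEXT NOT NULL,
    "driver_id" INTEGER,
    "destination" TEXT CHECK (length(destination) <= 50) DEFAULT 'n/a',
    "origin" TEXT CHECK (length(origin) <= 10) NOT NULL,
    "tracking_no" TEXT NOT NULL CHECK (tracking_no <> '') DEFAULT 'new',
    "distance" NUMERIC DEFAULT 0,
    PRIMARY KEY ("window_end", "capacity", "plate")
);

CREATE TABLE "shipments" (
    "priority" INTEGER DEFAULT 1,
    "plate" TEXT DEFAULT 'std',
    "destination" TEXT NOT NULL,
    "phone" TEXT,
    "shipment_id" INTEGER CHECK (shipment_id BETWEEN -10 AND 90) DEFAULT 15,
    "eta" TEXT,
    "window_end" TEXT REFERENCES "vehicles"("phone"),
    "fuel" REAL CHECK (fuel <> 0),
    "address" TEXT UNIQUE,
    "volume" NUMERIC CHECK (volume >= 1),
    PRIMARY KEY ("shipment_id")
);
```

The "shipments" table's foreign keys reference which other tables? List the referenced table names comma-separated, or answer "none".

- window_end REFERENCES vehicles(phone).

vehicles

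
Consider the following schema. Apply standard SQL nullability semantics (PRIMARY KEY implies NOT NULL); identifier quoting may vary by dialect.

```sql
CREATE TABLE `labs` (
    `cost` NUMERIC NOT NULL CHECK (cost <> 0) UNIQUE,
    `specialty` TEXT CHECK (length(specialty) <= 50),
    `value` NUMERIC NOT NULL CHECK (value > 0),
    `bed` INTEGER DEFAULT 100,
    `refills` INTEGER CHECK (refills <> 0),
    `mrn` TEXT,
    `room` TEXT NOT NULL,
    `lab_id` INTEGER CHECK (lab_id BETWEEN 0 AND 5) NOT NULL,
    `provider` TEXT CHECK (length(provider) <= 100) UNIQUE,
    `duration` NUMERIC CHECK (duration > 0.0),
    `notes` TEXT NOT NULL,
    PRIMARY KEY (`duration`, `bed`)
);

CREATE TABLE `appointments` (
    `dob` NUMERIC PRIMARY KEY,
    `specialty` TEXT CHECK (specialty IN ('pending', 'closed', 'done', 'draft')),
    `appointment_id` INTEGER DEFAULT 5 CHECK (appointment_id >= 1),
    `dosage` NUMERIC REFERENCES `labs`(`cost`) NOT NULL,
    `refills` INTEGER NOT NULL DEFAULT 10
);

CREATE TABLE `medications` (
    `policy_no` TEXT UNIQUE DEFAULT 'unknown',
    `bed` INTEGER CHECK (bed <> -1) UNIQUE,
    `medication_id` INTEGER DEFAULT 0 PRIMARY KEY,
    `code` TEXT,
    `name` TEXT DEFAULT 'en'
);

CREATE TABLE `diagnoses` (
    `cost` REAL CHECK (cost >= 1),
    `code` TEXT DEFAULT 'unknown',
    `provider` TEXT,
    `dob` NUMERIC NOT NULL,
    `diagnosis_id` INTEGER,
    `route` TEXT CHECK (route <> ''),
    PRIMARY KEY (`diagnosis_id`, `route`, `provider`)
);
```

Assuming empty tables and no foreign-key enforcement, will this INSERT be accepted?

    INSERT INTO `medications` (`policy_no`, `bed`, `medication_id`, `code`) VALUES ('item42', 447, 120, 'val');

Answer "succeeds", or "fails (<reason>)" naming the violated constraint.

NOT NULL columns: medication_id is supplied.
CHECK constraints: 447 satisfies (bed <> -1).
No constraint is violated.

succeeds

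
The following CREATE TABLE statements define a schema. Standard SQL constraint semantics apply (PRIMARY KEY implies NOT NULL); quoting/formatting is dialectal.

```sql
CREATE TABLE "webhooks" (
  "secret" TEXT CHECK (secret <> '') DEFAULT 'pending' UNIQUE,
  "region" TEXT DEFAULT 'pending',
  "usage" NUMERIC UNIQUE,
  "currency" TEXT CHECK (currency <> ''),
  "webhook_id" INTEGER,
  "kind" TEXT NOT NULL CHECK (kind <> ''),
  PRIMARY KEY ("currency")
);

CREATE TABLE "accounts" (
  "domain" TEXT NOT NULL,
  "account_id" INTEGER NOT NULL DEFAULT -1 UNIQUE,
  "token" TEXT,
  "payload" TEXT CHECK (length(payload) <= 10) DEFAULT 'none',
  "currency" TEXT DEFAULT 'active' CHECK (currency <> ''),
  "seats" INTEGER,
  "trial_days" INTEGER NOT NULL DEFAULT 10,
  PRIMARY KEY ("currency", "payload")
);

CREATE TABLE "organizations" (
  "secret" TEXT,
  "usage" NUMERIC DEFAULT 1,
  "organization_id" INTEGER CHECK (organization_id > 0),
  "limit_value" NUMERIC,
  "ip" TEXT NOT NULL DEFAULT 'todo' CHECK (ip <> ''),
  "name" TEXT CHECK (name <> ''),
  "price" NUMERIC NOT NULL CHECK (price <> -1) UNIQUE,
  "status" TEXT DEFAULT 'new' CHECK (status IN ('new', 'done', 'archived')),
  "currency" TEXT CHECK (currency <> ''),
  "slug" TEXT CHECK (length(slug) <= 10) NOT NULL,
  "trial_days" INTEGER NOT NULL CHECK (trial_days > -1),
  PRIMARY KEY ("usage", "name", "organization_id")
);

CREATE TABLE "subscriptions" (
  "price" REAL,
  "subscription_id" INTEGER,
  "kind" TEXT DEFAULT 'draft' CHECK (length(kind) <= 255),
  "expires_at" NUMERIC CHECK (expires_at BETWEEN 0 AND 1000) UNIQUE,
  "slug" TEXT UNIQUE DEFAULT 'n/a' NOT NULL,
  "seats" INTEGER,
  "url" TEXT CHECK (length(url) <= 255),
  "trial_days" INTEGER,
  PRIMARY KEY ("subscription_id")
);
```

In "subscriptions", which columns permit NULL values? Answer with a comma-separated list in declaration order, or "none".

- price: no NOT NULL constraint applies → nullable.
- subscription_id: part of the PRIMARY KEY, which implies NOT NULL → not nullable.
- kind: CHECK does not forbid NULL (a CHECK constraint passes when its expression is NULL) → nullable.
- expires_at: CHECK does not forbid NULL (a CHECK constraint passes when its expression is NULL) → nullable.
- slug: declared NOT NULL → not nullable.
- seats: no NOT NULL constraint applies → nullable.
- url: CHECK does not forbid NULL (a CHECK constraint passes when its expression is NULL) → nullable.
- trial_days: no NOT NULL constraint applies → nullable.

price, kind, expires_at, seats, url, trial_days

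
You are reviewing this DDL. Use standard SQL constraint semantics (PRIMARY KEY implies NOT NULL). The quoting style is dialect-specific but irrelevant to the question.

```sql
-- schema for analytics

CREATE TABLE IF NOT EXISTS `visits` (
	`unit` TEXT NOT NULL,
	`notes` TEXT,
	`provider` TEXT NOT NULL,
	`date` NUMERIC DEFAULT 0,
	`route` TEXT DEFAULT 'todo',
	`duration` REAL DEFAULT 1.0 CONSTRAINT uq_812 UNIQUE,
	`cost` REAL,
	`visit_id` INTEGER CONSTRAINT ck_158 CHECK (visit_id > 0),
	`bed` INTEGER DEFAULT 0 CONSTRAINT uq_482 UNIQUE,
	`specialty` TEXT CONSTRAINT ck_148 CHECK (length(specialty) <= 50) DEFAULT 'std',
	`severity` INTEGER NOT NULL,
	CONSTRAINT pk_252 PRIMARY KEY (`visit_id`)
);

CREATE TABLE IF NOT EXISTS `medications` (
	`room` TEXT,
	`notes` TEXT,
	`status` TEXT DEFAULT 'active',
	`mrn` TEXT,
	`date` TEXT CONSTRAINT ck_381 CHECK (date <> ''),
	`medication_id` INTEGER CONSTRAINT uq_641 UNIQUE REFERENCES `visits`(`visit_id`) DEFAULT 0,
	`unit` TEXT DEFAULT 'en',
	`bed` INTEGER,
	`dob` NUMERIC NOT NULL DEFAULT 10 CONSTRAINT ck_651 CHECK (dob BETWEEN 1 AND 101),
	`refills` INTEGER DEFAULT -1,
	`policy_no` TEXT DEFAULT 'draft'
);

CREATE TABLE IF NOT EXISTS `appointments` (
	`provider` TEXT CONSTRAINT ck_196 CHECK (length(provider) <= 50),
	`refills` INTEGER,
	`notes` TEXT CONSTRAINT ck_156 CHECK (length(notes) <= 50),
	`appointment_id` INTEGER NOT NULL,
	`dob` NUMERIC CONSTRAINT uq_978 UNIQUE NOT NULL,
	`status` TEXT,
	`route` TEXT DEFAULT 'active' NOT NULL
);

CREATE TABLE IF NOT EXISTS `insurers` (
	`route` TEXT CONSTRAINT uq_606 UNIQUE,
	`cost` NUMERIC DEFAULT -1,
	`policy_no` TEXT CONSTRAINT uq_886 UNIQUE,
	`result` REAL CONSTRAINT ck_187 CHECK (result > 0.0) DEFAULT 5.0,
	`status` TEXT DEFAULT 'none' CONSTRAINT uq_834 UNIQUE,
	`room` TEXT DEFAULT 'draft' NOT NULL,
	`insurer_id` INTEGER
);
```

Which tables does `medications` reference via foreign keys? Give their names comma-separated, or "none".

- medication_id REFERENCES visits(visit_id).

visits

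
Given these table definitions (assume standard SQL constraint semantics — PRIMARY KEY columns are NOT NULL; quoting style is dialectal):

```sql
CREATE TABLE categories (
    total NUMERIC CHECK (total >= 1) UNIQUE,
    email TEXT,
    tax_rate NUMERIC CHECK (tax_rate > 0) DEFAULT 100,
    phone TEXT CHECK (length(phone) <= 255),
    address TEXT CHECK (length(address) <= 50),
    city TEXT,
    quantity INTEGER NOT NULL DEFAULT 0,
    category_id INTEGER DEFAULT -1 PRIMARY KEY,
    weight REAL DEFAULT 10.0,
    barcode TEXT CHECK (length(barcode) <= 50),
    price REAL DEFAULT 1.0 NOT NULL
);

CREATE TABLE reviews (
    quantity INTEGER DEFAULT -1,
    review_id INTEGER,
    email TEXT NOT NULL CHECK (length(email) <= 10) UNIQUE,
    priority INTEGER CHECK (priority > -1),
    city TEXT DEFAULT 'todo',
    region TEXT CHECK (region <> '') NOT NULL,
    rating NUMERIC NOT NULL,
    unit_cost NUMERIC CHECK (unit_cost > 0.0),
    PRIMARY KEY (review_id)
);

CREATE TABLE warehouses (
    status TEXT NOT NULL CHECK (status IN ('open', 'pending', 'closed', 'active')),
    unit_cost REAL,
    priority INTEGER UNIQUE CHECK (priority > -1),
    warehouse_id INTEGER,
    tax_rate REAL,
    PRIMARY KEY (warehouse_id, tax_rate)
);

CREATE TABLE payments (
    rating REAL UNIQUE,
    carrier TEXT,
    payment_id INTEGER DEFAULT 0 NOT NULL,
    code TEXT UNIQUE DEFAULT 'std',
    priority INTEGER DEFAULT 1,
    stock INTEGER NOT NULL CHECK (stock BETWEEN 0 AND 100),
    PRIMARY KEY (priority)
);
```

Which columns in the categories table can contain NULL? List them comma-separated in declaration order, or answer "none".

total, email, tax_rate, phone, address, city, weight, barcode

- total: CHECK does not forbid NULL (a CHECK constraint passes when its expression is NULL) → nullable.
- email: no NOT NULL constraint applies → nullable.
- tax_rate: CHECK does not forbid NULL (a CHECK constraint passes when its expression is NULL) → nullable.
- phone: CHECK does not forbid NULL (a CHECK constraint passes when its expression is NULL) → nullable.
- address: CHECK does not forbid NULL (a CHECK constraint passes when its expression is NULL) → nullable.
- city: no NOT NULL constraint applies → nullable.
- quantity: declared NOT NULL → not nullable.
- category_id: part of the PRIMARY KEY, which implies NOT NULL → not nullable.
- weight: DEFAULT only fills an omitted column; an explicit NULL is still allowed → nullable.
- barcode: CHECK does not forbid NULL (a CHECK constraint passes when its expression is NULL) → nullable.
- price: declared NOT NULL → not nullable.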